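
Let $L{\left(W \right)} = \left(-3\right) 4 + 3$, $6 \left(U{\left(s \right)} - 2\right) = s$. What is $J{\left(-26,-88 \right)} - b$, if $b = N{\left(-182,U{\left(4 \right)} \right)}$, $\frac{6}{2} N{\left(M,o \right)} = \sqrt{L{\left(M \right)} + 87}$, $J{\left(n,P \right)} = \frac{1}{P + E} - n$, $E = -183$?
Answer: $\frac{7045}{271} - \frac{\sqrt{78}}{3} \approx 23.052$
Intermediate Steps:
$U{\left(s \right)} = 2 + \frac{s}{6}$
$L{\left(W \right)} = -9$ ($L{\left(W \right)} = -12 + 3 = -9$)
$J{\left(n,P \right)} = \frac{1}{-183 + P} - n$ ($J{\left(n,P \right)} = \frac{1}{P - 183} - n = \frac{1}{-183 + P} - n$)
$N{\left(M,o \right)} = \frac{\sqrt{78}}{3}$ ($N{\left(M,o \right)} = \frac{\sqrt{-9 + 87}}{3} = \frac{\sqrt{78}}{3}$)
$b = \frac{\sqrt{78}}{3} \approx 2.9439$
$J{\left(-26,-88 \right)} - b = \frac{1 + 183 \left(-26\right) - \left(-88\right) \left(-26\right)}{-183 - 88} - \frac{\sqrt{78}}{3} = \frac{1 - 4758 - 2288}{-271} - \frac{\sqrt{78}}{3} = \left(- \frac{1}{271}\right) \left(-7045\right) - \frac{\sqrt{78}}{3} = \frac{7045}{271} - \frac{\sqrt{78}}{3}$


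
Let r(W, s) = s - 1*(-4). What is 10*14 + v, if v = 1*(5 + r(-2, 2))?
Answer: 151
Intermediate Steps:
r(W, s) = 4 + s (r(W, s) = s + 4 = 4 + s)
v = 11 (v = 1*(5 + (4 + 2)) = 1*(5 + 6) = 1*11 = 11)
10*14 + v = 10*14 + 11 = 140 + 11 = 151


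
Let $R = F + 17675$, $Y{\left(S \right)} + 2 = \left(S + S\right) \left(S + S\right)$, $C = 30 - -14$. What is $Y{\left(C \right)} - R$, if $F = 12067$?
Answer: $-22000$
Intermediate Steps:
$C = 44$ ($C = 30 + 14 = 44$)
$Y{\left(S \right)} = -2 + 4 S^{2}$ ($Y{\left(S \right)} = -2 + \left(S + S\right) \left(S + S\right) = -2 + 2 S 2 S = -2 + 4 S^{2}$)
$R = 29742$ ($R = 12067 + 17675 = 29742$)
$Y{\left(C \right)} - R = \left(-2 + 4 \cdot 44^{2}\right) - 29742 = \left(-2 + 4 \cdot 1936\right) - 29742 = \left(-2 + 7744\right) - 29742 = 7742 - 29742 = -22000$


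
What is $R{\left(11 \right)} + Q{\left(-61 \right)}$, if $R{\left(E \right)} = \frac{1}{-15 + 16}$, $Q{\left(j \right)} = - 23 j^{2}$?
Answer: $-85582$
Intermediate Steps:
$R{\left(E \right)} = 1$ ($R{\left(E \right)} = 1^{-1} = 1$)
$R{\left(11 \right)} + Q{\left(-61 \right)} = 1 - 23 \left(-61\right)^{2} = 1 - 85583 = -85582$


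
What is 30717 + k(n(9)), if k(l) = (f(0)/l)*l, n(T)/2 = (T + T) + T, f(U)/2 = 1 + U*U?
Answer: 30719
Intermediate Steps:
f(U) = 2 + 2*U² (f(U) = 2*(1 + U*U) = 2*(1 + U²) = 2 + 2*U²)
n(T) = 6*T (n(T) = 2*((T + T) + T) = 2*(2*T + T) = 2*(3*T) = 6*T)
k(l) = 2 (k(l) = ((2 + 2*0²)/l)*l = ((2 + 2*0)/l)*l = ((2 + 0)/l)*l = (2/l)*l = 2)
30717 + k(n(9)) = 30717 + 2 = 30719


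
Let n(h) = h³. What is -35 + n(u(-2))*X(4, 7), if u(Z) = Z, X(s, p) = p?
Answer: -91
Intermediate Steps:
-35 + n(u(-2))*X(4, 7) = -35 + (-2)³*7 = -35 - 8*7 = -35 - 56 = -91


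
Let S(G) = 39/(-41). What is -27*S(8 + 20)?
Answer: 1053/41 ≈ 25.683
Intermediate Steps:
S(G) = -39/41 (S(G) = 39*(-1/41) = -39/41)
-27*S(8 + 20) = -27*(-39/41) = 1053/41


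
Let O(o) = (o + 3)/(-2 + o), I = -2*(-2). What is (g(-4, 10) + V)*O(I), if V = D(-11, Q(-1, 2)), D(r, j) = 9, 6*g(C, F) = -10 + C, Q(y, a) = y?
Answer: 70/3 ≈ 23.333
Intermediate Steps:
I = 4
g(C, F) = -5/3 + C/6 (g(C, F) = (-10 + C)/6 = -5/3 + C/6)
V = 9
O(o) = (3 + o)/(-2 + o)
(g(-4, 10) + V)*O(I) = ((-5/3 + (⅙)*(-4)) + 9)*((3 + 4)/(-2 + 4)) = ((-5/3 - ⅔) + 9)*(7/2) = (-7/3 + 9)*((½)*7) = (20/3)*(7/2) = 70/3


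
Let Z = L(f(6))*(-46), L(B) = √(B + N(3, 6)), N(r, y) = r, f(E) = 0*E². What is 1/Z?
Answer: -√3/138 ≈ -0.012551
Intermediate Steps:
f(E) = 0
L(B) = √(3 + B) (L(B) = √(B + 3) = √(3 + B))
Z = -46*√3 (Z = √(3 + 0)*(-46) = √3*(-46) = -46*√3 ≈ -79.674)
1/Z = 1/(-46*√3) = -√3/138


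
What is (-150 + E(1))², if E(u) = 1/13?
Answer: 3798601/169 ≈ 22477.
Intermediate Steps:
E(u) = 1/13
(-150 + E(1))² = (-150 + 1/13)² = (-1949/13)² = 3798601/169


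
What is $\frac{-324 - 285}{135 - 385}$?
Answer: $\frac{609}{250} \approx 2.436$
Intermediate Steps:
$\frac{-324 - 285}{135 - 385} = - \frac{609}{-250} = \left(-609\right) \left(- \frac{1}{250}\right) = \frac{609}{250}$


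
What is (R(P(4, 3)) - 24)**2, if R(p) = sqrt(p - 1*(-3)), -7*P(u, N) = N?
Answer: 4050/7 - 144*sqrt(14)/7 ≈ 501.60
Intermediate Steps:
P(u, N) = -N/7
R(p) = sqrt(3 + p) (R(p) = sqrt(p + 3) = sqrt(3 + p))
(R(P(4, 3)) - 24)**2 = (sqrt(3 - 1/7*3) - 24)**2 = (sqrt(3 - 3/7) - 24)**2 = (sqrt(18/7) - 24)**2 = (3*sqrt(14)/7 - 24)**2 = (-24 + 3*sqrt(14)/7)**2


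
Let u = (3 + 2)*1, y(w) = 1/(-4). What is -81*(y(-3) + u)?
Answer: -1539/4 ≈ -384.75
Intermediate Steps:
y(w) = -1/4 (y(w) = 1*(-1/4) = -1/4)
u = 5 (u = 5*1 = 5)
-81*(y(-3) + u) = -81*(-1/4 + 5) = -81*19/4 = -1539/4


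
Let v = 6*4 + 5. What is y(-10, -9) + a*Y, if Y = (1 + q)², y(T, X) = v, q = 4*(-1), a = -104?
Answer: -907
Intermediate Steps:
q = -4
v = 29 (v = 24 + 5 = 29)
y(T, X) = 29
Y = 9 (Y = (1 - 4)² = (-3)² = 9)
y(-10, -9) + a*Y = 29 - 104*9 = 29 - 936 = -907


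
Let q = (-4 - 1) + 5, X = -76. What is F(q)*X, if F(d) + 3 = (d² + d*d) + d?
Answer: 228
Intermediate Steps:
q = 0 (q = -5 + 5 = 0)
F(d) = -3 + d + 2*d² (F(d) = -3 + ((d² + d*d) + d) = -3 + ((d² + d²) + d) = -3 + (2*d² + d) = -3 + (d + 2*d²) = -3 + d + 2*d²)
F(q)*X = (-3 + 0 + 2*0²)*(-76) = (-3 + 0 + 2*0)*(-76) = (-3 + 0 + 0)*(-76) = -3*(-76) = 228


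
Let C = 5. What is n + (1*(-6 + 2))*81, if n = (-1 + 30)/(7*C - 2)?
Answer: -10663/33 ≈ -323.12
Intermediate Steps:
n = 29/33 (n = (-1 + 30)/(7*5 - 2) = 29/(35 - 2) = 29/33 ≈ 0.87879)
n + (1*(-6 + 2))*81 = 29/33 + (1*(-6 + 2))*81 = 29/33 + (1*(-4))*81 = 29/33 - 4*81 = 29/33 - 324 = -10663/33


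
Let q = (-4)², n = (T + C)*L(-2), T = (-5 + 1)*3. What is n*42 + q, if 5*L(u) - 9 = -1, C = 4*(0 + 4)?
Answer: 1424/5 ≈ 284.80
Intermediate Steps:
C = 16 (C = 4*4 = 16)
L(u) = 8/5 (L(u) = 9/5 + (⅕)*(-1) = 9/5 - ⅕ = 8/5)
T = -12 (T = -4*3 = -12)
n = 32/5 (n = (-12 + 16)*(8/5) = 4*(8/5) = 32/5 ≈ 6.4000)
q = 16
n*42 + q = (32/5)*42 + 16 = 1344/5 + 16 = 1424/5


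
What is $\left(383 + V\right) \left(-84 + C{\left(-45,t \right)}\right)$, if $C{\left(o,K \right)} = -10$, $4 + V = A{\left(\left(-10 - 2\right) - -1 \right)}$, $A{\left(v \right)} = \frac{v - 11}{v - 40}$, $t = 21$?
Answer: $- \frac{1818994}{51} \approx -35667.0$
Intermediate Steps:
$A{\left(v \right)} = \frac{-11 + v}{-40 + v}$
$V = - \frac{182}{51}$ ($V = -4 + \frac{-11 - 11}{-40 - 11} = -4 + \frac{1}{-51} \left(-22\right) = -4 - - \frac{22}{51} = -4 + \frac{22}{51} = - \frac{182}{51} \approx -3.5686$)
$\left(383 + V\right) \left(-84 + C{\left(-45,t \right)}\right) = \left(383 - \frac{182}{51}\right) \left(-84 - 10\right) = \frac{19351}{51} \left(-94\right) = - \frac{1818994}{51}$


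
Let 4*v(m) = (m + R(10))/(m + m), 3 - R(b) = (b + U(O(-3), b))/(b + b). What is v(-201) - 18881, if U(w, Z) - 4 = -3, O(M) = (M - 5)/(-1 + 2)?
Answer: -607208989/32160 ≈ -18881.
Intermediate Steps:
O(M) = -5 + M (O(M) = (-5 + M)/1 = (-5 + M)*1 = -5 + M)
U(w, Z) = 1 (U(w, Z) = 4 - 3 = 1)
R(b) = 3 - (1 + b)/(2*b) (R(b) = 3 - (b + 1)/(b + b) = 3 - (1 + b)/(2*b))
v(m) = (49/20 + m)/(8*m) (v(m) = ((m + (½)*(-1 + 5*10)/10)/(m + m))/4 = ((m + (½)*(⅒)*(-1 + 50))/((2*m)))/4 = ((m + (½)*(⅒)*49)*(1/(2*m)))/4 = ((m + 49/20)*(1/(2*m)))/4 = ((49/20 + m)*(1/(2*m)))/4 = ((49/20 + m)/(2*m))/4 = (49/20 + m)/(8*m))
v(-201) - 18881 = (1/160)*(49 + 20*(-201))/(-201) - 18881 = (1/160)*(-1/201)*(49 - 4020) - 18881 = (1/160)*(-1/201)*(-3971) - 18881 = 3971/32160 - 18881 = -607208989/32160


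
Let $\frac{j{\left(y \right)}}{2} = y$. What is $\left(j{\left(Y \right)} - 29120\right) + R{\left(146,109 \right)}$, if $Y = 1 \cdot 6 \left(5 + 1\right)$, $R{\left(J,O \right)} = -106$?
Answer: $-29154$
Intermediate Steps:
$Y = 36$ ($Y = 6 \cdot 6 = 36$)
$j{\left(y \right)} = 2 y$
$\left(j{\left(Y \right)} - 29120\right) + R{\left(146,109 \right)} = \left(2 \cdot 36 - 29120\right) - 106 = \left(72 - 29120\right) - 106 = -29048 - 106 = -29154$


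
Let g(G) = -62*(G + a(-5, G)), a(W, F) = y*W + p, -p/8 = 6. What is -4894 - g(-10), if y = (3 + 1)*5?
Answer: -14690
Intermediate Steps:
p = -48 (p = -8*6 = -48)
y = 20 (y = 4*5 = 20)
a(W, F) = -48 + 20*W (a(W, F) = 20*W - 48 = -48 + 20*W)
g(G) = 9176 - 62*G (g(G) = -62*(G + (-48 + 20*(-5))) = -62*(G + (-48 - 100)) = -62*(G - 148) = -62*(-148 + G) = 9176 - 62*G)
-4894 - g(-10) = -4894 - (9176 - 62*(-10)) = -4894 - (9176 + 620) = -4894 - 1*9796 = -4894 - 9796 = -14690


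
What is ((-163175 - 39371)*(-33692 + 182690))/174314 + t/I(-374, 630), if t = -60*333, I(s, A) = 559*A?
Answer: -8435018983908/48720763 ≈ -1.7313e+5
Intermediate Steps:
t = -19980
((-163175 - 39371)*(-33692 + 182690))/174314 + t/I(-374, 630) = ((-163175 - 39371)*(-33692 + 182690))/174314 - 19980/(559*630) = -202546*148998*(1/174314) - 19980/352170 = -30178948908*1/174314 - 19980*1/352170 = -15089474454/87157 - 222/3913 = -8435018983908/48720763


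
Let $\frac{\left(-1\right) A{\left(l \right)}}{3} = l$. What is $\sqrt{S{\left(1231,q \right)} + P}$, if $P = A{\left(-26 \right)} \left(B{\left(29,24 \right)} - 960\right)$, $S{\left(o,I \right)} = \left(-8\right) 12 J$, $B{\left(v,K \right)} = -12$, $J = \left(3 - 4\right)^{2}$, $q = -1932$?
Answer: $2 i \sqrt{18978} \approx 275.52 i$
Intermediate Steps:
$J = 1$ ($J = \left(-1\right)^{2} = 1$)
$A{\left(l \right)} = - 3 l$
$S{\left(o,I \right)} = -96$ ($S{\left(o,I \right)} = \left(-8\right) 12 \cdot 1 = \left(-96\right) 1 = -96$)
$P = -75816$ ($P = \left(-3\right) \left(-26\right) \left(-12 - 960\right) = 78 \left(-972\right) = -75816$)
$\sqrt{S{\left(1231,q \right)} + P} = \sqrt{-96 - 75816} = \sqrt{-75912} = 2 i \sqrt{18978}$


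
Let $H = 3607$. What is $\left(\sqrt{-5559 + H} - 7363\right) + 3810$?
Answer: $-3553 + 4 i \sqrt{122} \approx -3553.0 + 44.181 i$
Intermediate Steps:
$\left(\sqrt{-5559 + H} - 7363\right) + 3810 = \left(\sqrt{-5559 + 3607} - 7363\right) + 3810 = \left(\sqrt{-1952} - 7363\right) + 3810 = \left(4 i \sqrt{122} - 7363\right) + 3810 = \left(-7363 + 4 i \sqrt{122}\right) + 3810 = -3553 + 4 i \sqrt{122}$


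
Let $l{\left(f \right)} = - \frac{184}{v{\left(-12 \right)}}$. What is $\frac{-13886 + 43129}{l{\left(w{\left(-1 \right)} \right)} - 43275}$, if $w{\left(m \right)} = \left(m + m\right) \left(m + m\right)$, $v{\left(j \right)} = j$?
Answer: $- \frac{87729}{129779} \approx -0.67599$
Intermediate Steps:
$w{\left(m \right)} = 4 m^{2}$ ($w{\left(m \right)} = 2 m 2 m = 4 m^{2}$)
$l{\left(f \right)} = \frac{46}{3}$ ($l{\left(f \right)} = - \frac{184}{-12} = \left(-184\right) \left(- \frac{1}{12}\right) = \frac{46}{3}$)
$\frac{-13886 + 43129}{l{\left(w{\left(-1 \right)} \right)} - 43275} = \frac{-13886 + 43129}{\frac{46}{3} - 43275} = \frac{29243}{- \frac{129779}{3}} = 29243 \left(- \frac{3}{129779}\right) = - \frac{87729}{129779}$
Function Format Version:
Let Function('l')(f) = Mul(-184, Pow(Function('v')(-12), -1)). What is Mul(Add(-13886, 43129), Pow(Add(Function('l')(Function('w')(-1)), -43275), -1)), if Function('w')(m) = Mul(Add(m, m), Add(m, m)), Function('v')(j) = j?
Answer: Rational(-87729, 129779) ≈ -0.67599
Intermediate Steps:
Function('w')(m) = Mul(4, Pow(m, 2)) (Function('w')(m) = Mul(Mul(2, m), Mul(2, m)) = Mul(4, Pow(m, 2)))
Function('l')(f) = Rational(46, 3) (Function('l')(f) = Mul(-184, Pow(-12, -1)) = Mul(-184, Rational(-1, 12)) = Rational(46, 3))
Mul(Add(-13886, 43129), Pow(Add(Function('l')(Function('w')(-1)), -43275), -1)) = Mul(Add(-13886, 43129), Pow(Add(Rational(46, 3), -43275), -1)) = Mul(29243, Pow(Rational(-129779, 3), -1)) = Mul(29243, Rational(-3, 129779)) = Rational(-87729, 129779)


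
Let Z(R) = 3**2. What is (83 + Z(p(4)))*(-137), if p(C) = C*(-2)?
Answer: -12604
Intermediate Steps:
p(C) = -2*C
Z(R) = 9
(83 + Z(p(4)))*(-137) = (83 + 9)*(-137) = 92*(-137) = -12604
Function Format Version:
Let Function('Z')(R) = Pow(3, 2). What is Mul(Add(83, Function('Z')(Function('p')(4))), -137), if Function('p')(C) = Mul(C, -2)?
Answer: -12604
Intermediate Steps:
Function('p')(C) = Mul(-2, C)
Function('Z')(R) = 9
Mul(Add(83, Function('Z')(Function('p')(4))), -137) = Mul(Add(83, 9), -137) = Mul(92, -137) = -12604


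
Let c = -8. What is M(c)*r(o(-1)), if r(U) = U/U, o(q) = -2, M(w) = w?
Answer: -8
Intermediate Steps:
r(U) = 1
M(c)*r(o(-1)) = -8*1 = -8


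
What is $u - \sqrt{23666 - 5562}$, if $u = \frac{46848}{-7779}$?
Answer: $- \frac{15616}{2593} - 2 \sqrt{4526} \approx -140.57$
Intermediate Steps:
$u = - \frac{15616}{2593}$ ($u = 46848 \left(- \frac{1}{7779}\right) = - \frac{15616}{2593} \approx -6.0224$)
$u - \sqrt{23666 - 5562} = - \frac{15616}{2593} - \sqrt{23666 - 5562} = - \frac{15616}{2593} - \sqrt{18104} = - \frac{15616}{2593} - 2 \sqrt{4526}$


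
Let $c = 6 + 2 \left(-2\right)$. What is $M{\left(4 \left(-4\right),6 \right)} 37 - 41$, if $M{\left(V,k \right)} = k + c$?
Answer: $255$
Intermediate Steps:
$c = 2$ ($c = 6 - 4 = 2$)
$M{\left(V,k \right)} = 2 + k$ ($M{\left(V,k \right)} = k + 2 = 2 + k$)
$M{\left(4 \left(-4\right),6 \right)} 37 - 41 = \left(2 + 6\right) 37 - 41 = 8 \cdot 37 - 41 = 296 - 41 = 255$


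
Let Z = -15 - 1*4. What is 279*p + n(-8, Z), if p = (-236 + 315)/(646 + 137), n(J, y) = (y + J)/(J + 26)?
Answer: 4637/174 ≈ 26.649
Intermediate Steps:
Z = -19 (Z = -15 - 4 = -19)
n(J, y) = (J + y)/(26 + J)
p = 79/783 ≈ 0.10089
279*p + n(-8, Z) = 279*(79/783) + (-8 - 19)/(26 - 8) = 2449/87 - 27/18 = 2449/87 + (1/18)*(-27) = 2449/87 - 3/2 = 4637/174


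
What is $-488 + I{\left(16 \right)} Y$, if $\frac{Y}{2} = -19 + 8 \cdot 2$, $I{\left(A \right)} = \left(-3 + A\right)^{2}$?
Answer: $-1502$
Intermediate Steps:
$Y = -6$ ($Y = 2 \left(-19 + 8 \cdot 2\right) = 2 \left(-19 + 16\right) = 2 \left(-3\right) = -6$)
$-488 + I{\left(16 \right)} Y = -488 + \left(-3 + 16\right)^{2} \left(-6\right) = -488 + 13^{2} \left(-6\right) = -488 + 169 \left(-6\right) = -488 - 1014 = -1502$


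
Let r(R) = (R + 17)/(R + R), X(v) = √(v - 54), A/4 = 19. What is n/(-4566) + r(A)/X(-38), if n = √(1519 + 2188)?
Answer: -√3707/4566 - 93*I*√23/6992 ≈ -0.013334 - 0.063789*I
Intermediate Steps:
A = 76 (A = 4*19 = 76)
X(v) = √(-54 + v)
n = √3707 ≈ 60.885
r(R) = (17 + R)/(2*R) (r(R) = (17 + R)/((2*R)) = (17 + R)*(1/(2*R)) = (17 + R)/(2*R))
n/(-4566) + r(A)/X(-38) = √3707/(-4566) + ((½)*(17 + 76)/76)/(√(-54 - 38)) = √3707*(-1/4566) + ((½)*(1/76)*93)/(√(-92)) = -√3707/4566 + 93/(152*((2*I*√23))) = -√3707/4566 + 93*(-I*√23/46)/152 = -√3707/4566 - 93*I*√23/6992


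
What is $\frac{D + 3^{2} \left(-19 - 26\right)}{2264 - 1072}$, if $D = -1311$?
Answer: $- \frac{429}{298} \approx -1.4396$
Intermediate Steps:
$\frac{D + 3^{2} \left(-19 - 26\right)}{2264 - 1072} = \frac{-1311 + 3^{2} \left(-19 - 26\right)}{2264 - 1072} = \frac{-1311 + 9 \left(-45\right)}{1192} = \left(-1311 - 405\right) \frac{1}{1192} = \left(-1716\right) \frac{1}{1192} = - \frac{429}{298}$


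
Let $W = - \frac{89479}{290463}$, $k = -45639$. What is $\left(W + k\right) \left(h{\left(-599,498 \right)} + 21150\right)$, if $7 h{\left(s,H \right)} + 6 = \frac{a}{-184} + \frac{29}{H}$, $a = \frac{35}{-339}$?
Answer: $- \frac{20159786589979512444}{20885935657} \approx -9.6523 \cdot 10^{8}$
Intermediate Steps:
$a = - \frac{35}{339}$ ($a = 35 \left(- \frac{1}{339}\right) = - \frac{35}{339} \approx -0.10324$)
$h{\left(s,H \right)} = - \frac{374221}{436632} + \frac{29}{7 H}$ ($h{\left(s,H \right)} = - \frac{6}{7} + \frac{- \frac{35}{339 \left(-184\right)} + \frac{29}{H}}{7} = - \frac{6}{7} + \frac{\left(- \frac{35}{339}\right) \left(- \frac{1}{184}\right) + \frac{29}{H}}{7} = - \frac{6}{7} + \frac{\frac{35}{62376} + \frac{29}{H}}{7} = - \frac{6}{7} + \left(\frac{5}{62376} + \frac{29}{7 H}\right) = - \frac{374221}{436632} + \frac{29}{7 H}$)
$W = - \frac{89479}{290463}$ ($W = \left(-89479\right) \frac{1}{290463} = - \frac{89479}{290463} \approx -0.30806$)
$\left(W + k\right) \left(h{\left(-599,498 \right)} + 21150\right) = \left(- \frac{89479}{290463} - 45639\right) \left(\frac{1808904 - 186362058}{436632 \cdot 498} + 21150\right) = - \frac{13256530336 \left(\frac{1}{436632} \cdot \frac{1}{498} \left(1808904 - 186362058\right) + 21150\right)}{290463} = - \frac{13256530336 \left(\frac{1}{436632} \cdot \frac{1}{498} \left(-184553154\right) + 21150\right)}{290463} = - \frac{13256530336 \left(- \frac{10252953}{12080152} + 21150\right)}{290463} = \left(- \frac{13256530336}{290463}\right) \frac{255484961847}{12080152} = - \frac{20159786589979512444}{20885935657}$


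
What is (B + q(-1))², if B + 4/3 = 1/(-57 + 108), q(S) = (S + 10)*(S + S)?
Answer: 970225/2601 ≈ 373.02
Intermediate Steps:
q(S) = 2*S*(10 + S) (q(S) = (10 + S)*(2*S) = 2*S*(10 + S))
B = -67/51 (B = -4/3 + 1/(-57 + 108) = -4/3 + 1/51 = -67/51 ≈ -1.3137)
(B + q(-1))² = (-67/51 + 2*(-1)*(10 - 1))² = (-67/51 + 2*(-1)*9)² = (-67/51 - 18)² = (-985/51)² = 970225/2601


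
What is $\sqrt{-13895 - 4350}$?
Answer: $i \sqrt{18245} \approx 135.07 i$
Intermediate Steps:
$\sqrt{-13895 - 4350} = \sqrt{-18245} = i \sqrt{18245}$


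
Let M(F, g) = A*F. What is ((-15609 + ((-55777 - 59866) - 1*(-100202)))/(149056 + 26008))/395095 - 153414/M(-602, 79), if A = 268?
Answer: 33159898396701/34872227393759 ≈ 0.95090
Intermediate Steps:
M(F, g) = 268*F
((-15609 + ((-55777 - 59866) - 1*(-100202)))/(149056 + 26008))/395095 - 153414/M(-602, 79) = ((-15609 + ((-55777 - 59866) - 1*(-100202)))/(149056 + 26008))/395095 - 153414/(268*(-602)) = ((-15609 + (-115643 + 100202))/175064)*(1/395095) - 153414/(-161336) = ((-15609 - 15441)*(1/175064))*(1/395095) - 153414*(-1/161336) = -31050*1/175064*(1/395095) + 76707/80668 = -15525/87532*1/395095 + 76707/80668 = -3105/6916691108 + 76707/80668 = 33159898396701/34872227393759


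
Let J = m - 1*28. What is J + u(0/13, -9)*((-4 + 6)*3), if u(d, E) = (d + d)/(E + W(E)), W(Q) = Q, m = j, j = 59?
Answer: 31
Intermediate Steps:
m = 59
J = 31 (J = 59 - 1*28 = 59 - 28 = 31)
u(d, E) = d/E (u(d, E) = (d + d)/(E + E) = (2*d)/((2*E)) = (2*d)*(1/(2*E)) = d/E)
J + u(0/13, -9)*((-4 + 6)*3) = 31 + ((0/13)/(-9))*((-4 + 6)*3) = 31 + ((0*(1/13))*(-1/9))*(2*3) = 31 + (0*(-1/9))*6 = 31 + 0*6 = 31 + 0 = 31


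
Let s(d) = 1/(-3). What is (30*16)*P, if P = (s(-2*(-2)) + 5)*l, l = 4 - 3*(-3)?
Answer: 29120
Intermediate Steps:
s(d) = -1/3
l = 13 (l = 4 + 9 = 13)
P = 182/3 (P = (-1/3 + 5)*13 = (14/3)*13 = 182/3 ≈ 60.667)
(30*16)*P = (30*16)*(182/3) = 480*(182/3) = 29120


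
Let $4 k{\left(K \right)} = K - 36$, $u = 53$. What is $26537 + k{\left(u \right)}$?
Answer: $\frac{106165}{4} \approx 26541.0$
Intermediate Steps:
$k{\left(K \right)} = -9 + \frac{K}{4}$ ($k{\left(K \right)} = \frac{K - 36}{4} = \frac{-36 + K}{4} = -9 + \frac{K}{4}$)
$26537 + k{\left(u \right)} = 26537 + \left(-9 + \frac{1}{4} \cdot 53\right) = 26537 + \left(-9 + \frac{53}{4}\right) = 26537 + \frac{17}{4} = \frac{106165}{4}$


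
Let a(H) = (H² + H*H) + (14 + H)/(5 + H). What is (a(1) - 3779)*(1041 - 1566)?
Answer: 3963225/2 ≈ 1.9816e+6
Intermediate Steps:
a(H) = 2*H² + (14 + H)/(5 + H) (a(H) = (H² + H²) + (14 + H)/(5 + H) = 2*H² + (14 + H)/(5 + H))
(a(1) - 3779)*(1041 - 1566) = ((14 + 1 + 2*1³ + 10*1²)/(5 + 1) - 3779)*(1041 - 1566) = ((14 + 1 + 2*1 + 10*1)/6 - 3779)*(-525) = ((14 + 1 + 2 + 10)/6 - 3779)*(-525) = ((⅙)*27 - 3779)*(-525) = (9/2 - 3779)*(-525) = -7549/2*(-525) = 3963225/2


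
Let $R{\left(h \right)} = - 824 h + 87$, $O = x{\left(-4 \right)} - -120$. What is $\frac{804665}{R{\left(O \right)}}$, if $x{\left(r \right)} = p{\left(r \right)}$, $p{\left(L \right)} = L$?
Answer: $- \frac{804665}{95497} \approx -8.4261$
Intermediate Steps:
$x{\left(r \right)} = r$
$O = 116$ ($O = -4 - -120 = -4 + 120 = 116$)
$R{\left(h \right)} = 87 - 824 h$
$\frac{804665}{R{\left(O \right)}} = \frac{804665}{87 - 95584} = \frac{804665}{-95497} = 804665 \left(- \frac{1}{95497}\right) = - \frac{804665}{95497}$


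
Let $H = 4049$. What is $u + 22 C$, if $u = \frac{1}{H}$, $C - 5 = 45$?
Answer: $\frac{4453901}{4049} \approx 1100.0$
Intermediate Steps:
$C = 50$ ($C = 5 + 45 = 50$)
$u = \frac{1}{4049} \approx 0.00024697$
$u + 22 C = \frac{1}{4049} + 22 \cdot 50 = \frac{1}{4049} + 1100 = \frac{4453901}{4049}$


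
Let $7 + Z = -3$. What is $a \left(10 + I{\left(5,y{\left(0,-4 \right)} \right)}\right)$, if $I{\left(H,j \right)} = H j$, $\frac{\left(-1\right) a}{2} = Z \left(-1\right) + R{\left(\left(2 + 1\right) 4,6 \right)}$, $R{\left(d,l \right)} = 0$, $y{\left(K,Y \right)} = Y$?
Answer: $200$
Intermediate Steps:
$Z = -10$ ($Z = -7 - 3 = -10$)
$a = -20$ ($a = - 2 \left(\left(-10\right) \left(-1\right) + 0\right) = - 2 \left(10 + 0\right) = \left(-2\right) 10 = -20$)
$a \left(10 + I{\left(5,y{\left(0,-4 \right)} \right)}\right) = - 20 \left(10 + 5 \left(-4\right)\right) = - 20 \left(10 - 20\right) = \left(-20\right) \left(-10\right) = 200$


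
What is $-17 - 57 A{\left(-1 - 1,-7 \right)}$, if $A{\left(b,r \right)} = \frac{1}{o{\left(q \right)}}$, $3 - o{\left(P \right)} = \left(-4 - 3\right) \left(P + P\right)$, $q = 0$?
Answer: $-36$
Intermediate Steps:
$o{\left(P \right)} = 3 + 14 P$ ($o{\left(P \right)} = 3 - \left(-4 - 3\right) \left(P + P\right) = 3 - - 7 \cdot 2 P = 3 - - 14 P = 3 + 14 P$)
$A{\left(b,r \right)} = \frac{1}{3}$ ($A{\left(b,r \right)} = \frac{1}{3 + 14 \cdot 0} = \frac{1}{3 + 0} = \frac{1}{3}$)
$-17 - 57 A{\left(-1 - 1,-7 \right)} = -17 - 19 = -36$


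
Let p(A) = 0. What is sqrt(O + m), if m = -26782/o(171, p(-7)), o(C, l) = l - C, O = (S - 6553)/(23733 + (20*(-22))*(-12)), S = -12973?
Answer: 2*sqrt(32817232915)/29013 ≈ 12.488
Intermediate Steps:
O = -19526/29013 (O = (-12973 - 6553)/(23733 + (20*(-22))*(-12)) = -19526/(23733 - 440*(-12)) = -19526/(23733 + 5280) = -19526/29013 ≈ -0.67301)
m = 26782/171 (m = -26782/(0 - 1*171) = -26782/(0 - 171) = -26782/(-171) = -26782*(-1/171) = 26782/171 ≈ 156.62)
sqrt(O + m) = sqrt(-19526/29013 + 26782/171) = sqrt(13573460/87039) = 2*sqrt(32817232915)/29013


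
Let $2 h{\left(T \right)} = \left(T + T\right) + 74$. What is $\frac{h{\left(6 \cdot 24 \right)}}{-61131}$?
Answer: $- \frac{181}{61131} \approx -0.0029609$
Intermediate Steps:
$h{\left(T \right)} = 37 + T$ ($h{\left(T \right)} = \frac{\left(T + T\right) + 74}{2} = \frac{2 T + 74}{2} = \frac{74 + 2 T}{2} = 37 + T$)
$\frac{h{\left(6 \cdot 24 \right)}}{-61131} = \frac{37 + 6 \cdot 24}{-61131} = \left(37 + 144\right) \left(- \frac{1}{61131}\right) = 181 \left(- \frac{1}{61131}\right) = - \frac{181}{61131}$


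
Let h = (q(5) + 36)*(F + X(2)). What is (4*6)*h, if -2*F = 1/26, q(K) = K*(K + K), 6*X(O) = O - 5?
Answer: -13932/13 ≈ -1071.7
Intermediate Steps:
X(O) = -5/6 + O/6 (X(O) = (O - 5)/6 = (-5 + O)/6 = -5/6 + O/6)
q(K) = 2*K**2 (q(K) = K*(2*K) = 2*K**2)
F = -1/52 (F = -1/2/26 = -1/2*1/26 = -1/52 ≈ -0.019231)
h = -1161/26 (h = (2*5**2 + 36)*(-1/52 + (-5/6 + (1/6)*2)) = (2*25 + 36)*(-1/52 + (-5/6 + 1/3)) = (50 + 36)*(-1/52 - 1/2) = 86*(-27/52) = -1161/26 ≈ -44.654)
(4*6)*h = (4*6)*(-1161/26) = 24*(-1161/26) = -13932/13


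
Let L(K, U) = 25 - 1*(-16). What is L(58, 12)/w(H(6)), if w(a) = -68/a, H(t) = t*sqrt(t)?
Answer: -123*sqrt(6)/34 ≈ -8.8614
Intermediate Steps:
L(K, U) = 41 (L(K, U) = 25 + 16 = 41)
H(t) = t**(3/2)
L(58, 12)/w(H(6)) = 41/((-68*sqrt(6)/36)) = 41/((-17*sqrt(6)/9)) = 41*(-3*sqrt(6)/34) = -123*sqrt(6)/34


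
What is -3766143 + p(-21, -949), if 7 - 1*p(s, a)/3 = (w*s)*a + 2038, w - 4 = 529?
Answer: -35638707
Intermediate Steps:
w = 533 (w = 4 + 529 = 533)
p(s, a) = -6093 - 1599*a*s (p(s, a) = 21 - 3*((533*s)*a + 2038) = 21 - 3*(533*a*s + 2038) = 21 - 3*(2038 + 533*a*s) = 21 + (-6114 - 1599*a*s) = -6093 - 1599*a*s)
-3766143 + p(-21, -949) = -3766143 + (-6093 - 1599*(-949)*(-21)) = -3766143 + (-6093 - 31866471) = -3766143 - 31872564 = -35638707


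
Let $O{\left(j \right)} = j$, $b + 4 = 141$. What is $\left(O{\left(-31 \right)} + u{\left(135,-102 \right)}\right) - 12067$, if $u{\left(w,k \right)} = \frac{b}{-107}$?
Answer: $- \frac{1294623}{107} \approx -12099.0$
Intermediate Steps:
$b = 137$ ($b = -4 + 141 = 137$)
$u{\left(w,k \right)} = - \frac{137}{107}$ ($u{\left(w,k \right)} = \frac{137}{-107} = 137 \left(- \frac{1}{107}\right) = - \frac{137}{107}$)
$\left(O{\left(-31 \right)} + u{\left(135,-102 \right)}\right) - 12067 = \left(-31 - \frac{137}{107}\right) - 12067 = - \frac{3454}{107} - 12067 = - \frac{1294623}{107}$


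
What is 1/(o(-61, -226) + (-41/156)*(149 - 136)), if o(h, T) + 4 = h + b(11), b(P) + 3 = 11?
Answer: -12/725 ≈ -0.016552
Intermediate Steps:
b(P) = 8 (b(P) = -3 + 11 = 8)
o(h, T) = 4 + h (o(h, T) = -4 + (h + 8) = -4 + (8 + h) = 4 + h)
1/(o(-61, -226) + (-41/156)*(149 - 136)) = 1/((4 - 61) + (-41/156)*(149 - 136)) = 1/(-57 - 41*1/156*13) = 1/(-57 - 41/156*13) = 1/(-57 - 41/12) = 1/(-725/12) = -12/725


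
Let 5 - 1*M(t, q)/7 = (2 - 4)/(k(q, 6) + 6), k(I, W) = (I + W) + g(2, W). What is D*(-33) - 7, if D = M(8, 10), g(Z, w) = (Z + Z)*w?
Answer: -26957/23 ≈ -1172.0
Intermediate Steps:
g(Z, w) = 2*Z*w (g(Z, w) = (2*Z)*w = 2*Z*w)
k(I, W) = I + 5*W (k(I, W) = (I + W) + 2*2*W = (I + W) + 4*W = I + 5*W)
M(t, q) = 35 + 14/(36 + q) (M(t, q) = 35 - 7*(2 - 4)/((q + 5*6) + 6) = 35 - (-14)/((q + 30) + 6) = 35 - (-14)/((30 + q) + 6) = 35 - (-14)/(36 + q) = 35 + 14/(36 + q))
D = 812/23 (D = 7*(182 + 5*10)/(36 + 10) = 7*(182 + 50)/46 = 7*(1/46)*232 = 812/23 ≈ 35.304)
D*(-33) - 7 = (812/23)*(-33) - 7 = -26796/23 - 7 = -26957/23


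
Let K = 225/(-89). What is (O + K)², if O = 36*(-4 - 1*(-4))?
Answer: 50625/7921 ≈ 6.3912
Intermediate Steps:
K = -225/89 (K = 225*(-1/89) = -225/89 ≈ -2.5281)
O = 0 (O = 36*(-4 + 4) = 36*0 = 0)
(O + K)² = (0 - 225/89)² = (-225/89)² = 50625/7921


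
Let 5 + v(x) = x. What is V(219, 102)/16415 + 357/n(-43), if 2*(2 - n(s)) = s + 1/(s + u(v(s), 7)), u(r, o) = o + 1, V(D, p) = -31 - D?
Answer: 40979935/2701909 ≈ 15.167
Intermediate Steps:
v(x) = -5 + x
u(r, o) = 1 + o
n(s) = 2 - s/2 - 1/(2*(8 + s)) (n(s) = 2 - (s + 1/(s + (1 + 7)))/2 = 2 - (s + 1/(s + 8))/2 = 2 - (s + 1/(8 + s))/2 = 2 + (-s/2 - 1/(2*(8 + s))) = 2 - s/2 - 1/(2*(8 + s)))
V(219, 102)/16415 + 357/n(-43) = (-31 - 1*219)/16415 + 357/(((31 - 1*(-43)**2 - 4*(-43))/(2*(8 - 43)))) = (-31 - 219)*(1/16415) + 357/(((1/2)*(31 - 1*1849 + 172)/(-35))) = -250*1/16415 + 357/(((1/2)*(-1/35)*(31 - 1849 + 172))) = -50/3283 + 357/(((1/2)*(-1/35)*(-1646))) = -50/3283 + 357/(823/35) = -50/3283 + 357*(35/823) = -50/3283 + 12495/823 = 40979935/2701909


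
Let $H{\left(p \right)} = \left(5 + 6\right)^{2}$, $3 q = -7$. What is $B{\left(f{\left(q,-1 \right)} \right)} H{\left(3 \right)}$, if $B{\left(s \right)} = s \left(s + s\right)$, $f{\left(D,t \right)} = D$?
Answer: $\frac{11858}{9} \approx 1317.6$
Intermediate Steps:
$q = - \frac{7}{3}$ ($q = \frac{1}{3} \left(-7\right) = - \frac{7}{3} \approx -2.3333$)
$H{\left(p \right)} = 121$ ($H{\left(p \right)} = 11^{2} = 121$)
$B{\left(s \right)} = 2 s^{2}$ ($B{\left(s \right)} = s 2 s = 2 s^{2}$)
$B{\left(f{\left(q,-1 \right)} \right)} H{\left(3 \right)} = 2 \left(- \frac{7}{3}\right)^{2} \cdot 121 = 2 \cdot \frac{49}{9} \cdot 121 = \frac{98}{9} \cdot 121 = \frac{11858}{9}$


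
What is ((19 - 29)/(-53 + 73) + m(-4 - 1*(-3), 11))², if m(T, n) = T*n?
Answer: 529/4 ≈ 132.25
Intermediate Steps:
((19 - 29)/(-53 + 73) + m(-4 - 1*(-3), 11))² = ((19 - 29)/(-53 + 73) + (-4 - 1*(-3))*11)² = (-10/20 + (-4 + 3)*11)² = (-10*1/20 - 1*11)² = (-½ - 11)² = (-23/2)² = 529/4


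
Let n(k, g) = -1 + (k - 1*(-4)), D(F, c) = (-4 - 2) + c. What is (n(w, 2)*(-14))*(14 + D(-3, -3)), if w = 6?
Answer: -630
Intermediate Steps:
D(F, c) = -6 + c
n(k, g) = 3 + k (n(k, g) = -1 + (k + 4) = -1 + (4 + k) = 3 + k)
(n(w, 2)*(-14))*(14 + D(-3, -3)) = ((3 + 6)*(-14))*(14 + (-6 - 3)) = (9*(-14))*(14 - 9) = -126*5 = -630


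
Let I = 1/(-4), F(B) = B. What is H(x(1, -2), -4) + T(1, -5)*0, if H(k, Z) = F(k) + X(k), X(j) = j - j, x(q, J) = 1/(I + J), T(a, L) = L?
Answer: -4/9 ≈ -0.44444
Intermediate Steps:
I = -¼ (I = 1*(-¼) = -¼ ≈ -0.25000)
x(q, J) = 1/(-¼ + J)
X(j) = 0
H(k, Z) = k (H(k, Z) = k + 0 = k)
H(x(1, -2), -4) + T(1, -5)*0 = 4/(-1 + 4*(-2)) - 5*0 = 4/(-1 - 8) + 0 = 4/(-9) + 0 = 4*(-⅑) + 0 = -4/9 + 0 = -4/9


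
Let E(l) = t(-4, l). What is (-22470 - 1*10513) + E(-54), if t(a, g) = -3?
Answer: -32986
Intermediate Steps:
E(l) = -3
(-22470 - 1*10513) + E(-54) = (-22470 - 1*10513) - 3 = (-22470 - 10513) - 3 = -32983 - 3 = -32986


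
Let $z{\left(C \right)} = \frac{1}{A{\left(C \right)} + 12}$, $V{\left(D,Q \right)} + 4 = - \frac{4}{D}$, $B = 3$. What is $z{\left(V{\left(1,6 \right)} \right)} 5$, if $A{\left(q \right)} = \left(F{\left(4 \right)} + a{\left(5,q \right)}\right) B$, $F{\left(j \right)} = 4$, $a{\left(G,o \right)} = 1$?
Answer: $\frac{5}{27} \approx 0.18519$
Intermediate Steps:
$A{\left(q \right)} = 15$ ($A{\left(q \right)} = \left(4 + 1\right) 3 = 5 \cdot 3 = 15$)
$V{\left(D,Q \right)} = -4 - \frac{4}{D}$
$z{\left(C \right)} = \frac{1}{27}$ ($z{\left(C \right)} = \frac{1}{15 + 12} = \frac{1}{27}$)
$z{\left(V{\left(1,6 \right)} \right)} 5 = \frac{1}{27} \cdot 5 = \frac{5}{27}$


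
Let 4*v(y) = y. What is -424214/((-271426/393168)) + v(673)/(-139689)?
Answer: 46596721751115007/75830453028 ≈ 6.1449e+5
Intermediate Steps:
v(y) = y/4
-424214/((-271426/393168)) + v(673)/(-139689) = -424214/((-271426/393168)) + ((¼)*673)/(-139689) = -424214/((-271426*1/393168)) + (673/4)*(-1/139689) = -424214/(-135713/196584) - 673/558756 = -424214*(-196584/135713) - 673/558756 = 83393684976/135713 - 673/558756 = 46596721751115007/75830453028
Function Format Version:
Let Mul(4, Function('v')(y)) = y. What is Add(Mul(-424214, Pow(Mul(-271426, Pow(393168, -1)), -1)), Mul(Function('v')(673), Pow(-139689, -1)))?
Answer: Rational(46596721751115007, 75830453028) ≈ 6.1449e+5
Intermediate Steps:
Function('v')(y) = Mul(Rational(1, 4), y)
Add(Mul(-424214, Pow(Mul(-271426, Pow(393168, -1)), -1)), Mul(Function('v')(673), Pow(-139689, -1))) = Add(Mul(-424214, Pow(Mul(-271426, Pow(393168, -1)), -1)), Mul(Mul(Rational(1, 4), 673), Pow(-139689, -1))) = Add(Mul(-424214, Pow(Mul(-271426, Rational(1, 393168)), -1)), Mul(Rational(673, 4), Rational(-1, 139689))) = Add(Mul(-424214, Pow(Rational(-135713, 196584), -1)), Rational(-673, 558756)) = Add(Mul(-424214, Rational(-196584, 135713)), Rational(-673, 558756)) = Add(Rational(83393684976, 135713), Rational(-673, 558756)) = Rational(46596721751115007, 75830453028)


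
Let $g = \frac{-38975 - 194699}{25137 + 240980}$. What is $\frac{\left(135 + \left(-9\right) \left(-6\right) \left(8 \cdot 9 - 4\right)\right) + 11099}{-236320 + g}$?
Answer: $- \frac{1983370001}{31444501557} \approx -0.063075$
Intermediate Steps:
$g = - \frac{233674}{266117} \approx -0.87809$
$\frac{\left(135 + \left(-9\right) \left(-6\right) \left(8 \cdot 9 - 4\right)\right) + 11099}{-236320 + g} = \frac{\left(135 + \left(-9\right) \left(-6\right) \left(8 \cdot 9 - 4\right)\right) + 11099}{-236320 - \frac{233674}{266117}} = \frac{\left(135 + 54 \left(72 - 4\right)\right) + 11099}{- \frac{62889003114}{266117}} = \left(\left(135 + 54 \cdot 68\right) + 11099\right) \left(- \frac{266117}{62889003114}\right) = \left(\left(135 + 3672\right) + 11099\right) \left(- \frac{266117}{62889003114}\right) = \left(3807 + 11099\right) \left(- \frac{266117}{62889003114}\right) = 14906 \left(- \frac{266117}{62889003114}\right) = - \frac{1983370001}{31444501557}$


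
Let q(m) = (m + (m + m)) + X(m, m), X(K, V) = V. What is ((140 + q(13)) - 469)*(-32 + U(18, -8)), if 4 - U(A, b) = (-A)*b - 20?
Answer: 42104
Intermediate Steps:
U(A, b) = 24 + A*b (U(A, b) = 4 - ((-A)*b - 20) = 4 - (-A*b - 20) = 4 - (-20 - A*b) = 4 + (20 + A*b) = 24 + A*b)
q(m) = 4*m (q(m) = (m + (m + m)) + m = (m + 2*m) + m = 3*m + m = 4*m)
((140 + q(13)) - 469)*(-32 + U(18, -8)) = ((140 + 4*13) - 469)*(-32 + (24 + 18*(-8))) = ((140 + 52) - 469)*(-32 + (24 - 144)) = (192 - 469)*(-32 - 120) = -277*(-152) = 42104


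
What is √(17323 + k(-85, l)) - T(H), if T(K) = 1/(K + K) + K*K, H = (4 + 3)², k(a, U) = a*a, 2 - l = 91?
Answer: -235299/98 + 38*√17 ≈ -2244.3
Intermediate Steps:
l = -89 (l = 2 - 1*91 = 2 - 91 = -89)
k(a, U) = a²
H = 49 (H = 7² = 49)
T(K) = K² + 1/(2*K) (T(K) = 1/(2*K) + K² = K² + 1/(2*K))
√(17323 + k(-85, l)) - T(H) = √(17323 + (-85)²) - (½ + 49³)/49 = √(17323 + 7225) - (½ + 117649)/49 = √24548 - 235299/(49*2) = 38*√17 - 1*235299/98 = 38*√17 - 235299/98 = -235299/98 + 38*√17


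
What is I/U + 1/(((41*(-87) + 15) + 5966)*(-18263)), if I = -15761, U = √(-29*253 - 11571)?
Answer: -1/44086882 + 15761*I*√4727/9454 ≈ -2.2682e-8 + 114.62*I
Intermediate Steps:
U = 2*I*√4727 (U = √(-7337 - 11571) = √(-18908) = 2*I*√4727 ≈ 137.51*I)
I/U + 1/(((41*(-87) + 15) + 5966)*(-18263)) = -15761*(-I*√4727/9454) + 1/(((41*(-87) + 15) + 5966)*(-18263)) = -(-15761)*I*√4727/9454 - 1/18263/((-3567 + 15) + 5966) = 15761*I*√4727/9454 - 1/18263/(-3552 + 5966) = 15761*I*√4727/9454 - 1/18263/2414 = 15761*I*√4727/9454 + (1/2414)*(-1/18263) = 15761*I*√4727/9454 - 1/44086882 = -1/44086882 + 15761*I*√4727/9454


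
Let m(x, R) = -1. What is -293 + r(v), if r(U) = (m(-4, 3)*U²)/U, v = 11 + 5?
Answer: -309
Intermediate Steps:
v = 16
r(U) = -U (r(U) = (-U²)/U = -U)
-293 + r(v) = -293 - 1*16 = -293 - 16 = -309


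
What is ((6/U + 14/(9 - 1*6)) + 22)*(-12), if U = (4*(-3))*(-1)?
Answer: -326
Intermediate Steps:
U = 12 (U = -12*(-1) = 12)
((6/U + 14/(9 - 1*6)) + 22)*(-12) = ((6/12 + 14/(9 - 1*6)) + 22)*(-12) = ((6*(1/12) + 14/(9 - 6)) + 22)*(-12) = ((½ + 14/3) + 22)*(-12) = (31/6 + 22)*(-12) = (163/6)*(-12) = -326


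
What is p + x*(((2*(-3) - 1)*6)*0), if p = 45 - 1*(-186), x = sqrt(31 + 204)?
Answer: 231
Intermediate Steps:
x = sqrt(235) ≈ 15.330
p = 231 (p = 45 + 186 = 231)
p + x*(((2*(-3) - 1)*6)*0) = 231 + sqrt(235)*(((2*(-3) - 1)*6)*0) = 231 + sqrt(235)*(((-6 - 1)*6)*0) = 231 + sqrt(235)*(-7*6*0) = 231 + sqrt(235)*(-42*0) = 231 + sqrt(235)*0 = 231 + 0 = 231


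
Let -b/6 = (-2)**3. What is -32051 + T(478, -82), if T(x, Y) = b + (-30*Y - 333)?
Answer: -29876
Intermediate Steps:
b = 48 (b = -6*(-2)**3 = -6*(-8) = 48)
T(x, Y) = -285 - 30*Y (T(x, Y) = 48 + (-30*Y - 333) = 48 + (-333 - 30*Y) = -285 - 30*Y)
-32051 + T(478, -82) = -32051 + (-285 - 30*(-82)) = -32051 + (-285 + 2460) = -32051 + 2175 = -29876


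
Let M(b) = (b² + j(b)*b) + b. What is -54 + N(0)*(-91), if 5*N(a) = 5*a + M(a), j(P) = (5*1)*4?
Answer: -54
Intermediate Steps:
j(P) = 20 (j(P) = 5*4 = 20)
M(b) = b² + 21*b (M(b) = (b² + 20*b) + b = b² + 21*b)
N(a) = a + a*(21 + a)/5 (N(a) = (5*a + a*(21 + a))/5 = a + a*(21 + a)/5)
-54 + N(0)*(-91) = -54 + ((⅕)*0*(26 + 0))*(-91) = -54 + ((⅕)*0*26)*(-91) = -54 + 0*(-91) = -54 + 0 = -54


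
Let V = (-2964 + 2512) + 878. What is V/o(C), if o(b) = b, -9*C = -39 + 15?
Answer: 639/4 ≈ 159.75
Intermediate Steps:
C = 8/3 (C = -(-39 + 15)/9 = -⅑*(-24) = 8/3 ≈ 2.6667)
V = 426 (V = -452 + 878 = 426)
V/o(C) = 426/(8/3) = 426*(3/8) = 639/4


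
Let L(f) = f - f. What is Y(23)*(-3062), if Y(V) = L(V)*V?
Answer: 0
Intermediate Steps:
L(f) = 0
Y(V) = 0 (Y(V) = 0*V = 0)
Y(23)*(-3062) = 0*(-3062) = 0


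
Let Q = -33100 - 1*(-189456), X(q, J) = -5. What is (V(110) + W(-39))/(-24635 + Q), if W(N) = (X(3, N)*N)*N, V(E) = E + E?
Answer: -7385/131721 ≈ -0.056065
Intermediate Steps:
Q = 156356 (Q = -33100 + 189456 = 156356)
V(E) = 2*E
W(N) = -5*N² (W(N) = (-5*N)*N = -5*N²)
(V(110) + W(-39))/(-24635 + Q) = (2*110 - 5*(-39)²)/(-24635 + 156356) = (220 - 5*1521)/131721 = (220 - 7605)*(1/131721) = -7385*1/131721 = -7385/131721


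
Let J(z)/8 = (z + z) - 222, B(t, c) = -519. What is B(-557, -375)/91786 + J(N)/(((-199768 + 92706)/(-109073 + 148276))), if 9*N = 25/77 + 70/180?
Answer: 100073083795193/153994236858 ≈ 649.85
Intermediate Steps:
N = 989/12474 (N = (25/77 + 70/180)/9 = (25*(1/77) + 70*(1/180))/9 = (25/77 + 7/18)/9 = (⅑)*(989/1386) = 989/12474 ≈ 0.079285)
J(z) = -1776 + 16*z (J(z) = 8*((z + z) - 222) = 8*(2*z - 222) = 8*(-222 + 2*z) = -1776 + 16*z)
B(-557, -375)/91786 + J(N)/(((-199768 + 92706)/(-109073 + 148276))) = -519/91786 + (-1776 + 16*(989/12474))/(((-199768 + 92706)/(-109073 + 148276))) = -519*1/91786 + (-1776 + 7912/6237)/((-107062/39203)) = -519/91786 - 11069000/(6237*((-107062*1/39203))) = -519/91786 - 11069000/(6237*(-538/197)) = -519/91786 - 11069000/6237*(-197/538) = -519/91786 + 1090296500/1677753 = 100073083795193/153994236858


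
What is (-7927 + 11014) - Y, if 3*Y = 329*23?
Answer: 1694/3 ≈ 564.67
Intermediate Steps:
Y = 7567/3 (Y = (329*23)/3 = (⅓)*7567 = 7567/3 ≈ 2522.3)
(-7927 + 11014) - Y = (-7927 + 11014) - 1*7567/3 = 3087 - 7567/3 = 1694/3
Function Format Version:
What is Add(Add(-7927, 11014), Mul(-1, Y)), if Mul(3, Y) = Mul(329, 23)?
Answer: Rational(1694, 3) ≈ 564.67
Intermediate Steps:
Y = Rational(7567, 3) (Y = Mul(Rational(1, 3), Mul(329, 23)) = Mul(Rational(1, 3), 7567) = Rational(7567, 3) ≈ 2522.3)
Add(Add(-7927, 11014), Mul(-1, Y)) = Add(Add(-7927, 11014), Mul(-1, Rational(7567, 3))) = Add(3087, Rational(-7567, 3)) = Rational(1694, 3)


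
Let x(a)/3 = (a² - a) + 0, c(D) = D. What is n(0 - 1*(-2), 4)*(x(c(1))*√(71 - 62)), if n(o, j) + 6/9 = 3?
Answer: 0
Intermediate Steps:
n(o, j) = 7/3 (n(o, j) = -⅔ + 3 = 7/3)
x(a) = -3*a + 3*a² (x(a) = 3*((a² - a) + 0) = 3*(a² - a) = -3*a + 3*a²)
n(0 - 1*(-2), 4)*(x(c(1))*√(71 - 62)) = 7*((3*1*(-1 + 1))*√(71 - 62))/3 = 7*((3*1*0)*√9)/3 = 7*(0*3)/3 = (7/3)*0 = 0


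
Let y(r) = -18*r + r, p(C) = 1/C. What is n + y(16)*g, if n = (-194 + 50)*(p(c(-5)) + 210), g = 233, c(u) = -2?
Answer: -93544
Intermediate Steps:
n = -30168 (n = (-194 + 50)*(1/(-2) + 210) = -144*(-½ + 210) = -144*419/2 = -30168)
y(r) = -17*r
n + y(16)*g = -30168 - 17*16*233 = -30168 - 272*233 = -30168 - 63376 = -93544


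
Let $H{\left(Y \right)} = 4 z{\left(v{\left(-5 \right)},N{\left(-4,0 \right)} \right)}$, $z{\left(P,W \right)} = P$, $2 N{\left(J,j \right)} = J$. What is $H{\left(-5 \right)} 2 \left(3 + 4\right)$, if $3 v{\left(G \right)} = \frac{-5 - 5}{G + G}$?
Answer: $\frac{56}{3} \approx 18.667$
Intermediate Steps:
$N{\left(J,j \right)} = \frac{J}{2}$
$v{\left(G \right)} = - \frac{5}{3 G}$ ($v{\left(G \right)} = \frac{\left(-5 - 5\right) \frac{1}{G + G}}{3} = \frac{\left(-10\right) \frac{1}{2 G}}{3} = \frac{\left(-5\right) \frac{1}{G}}{3} = - \frac{5}{3 G}$)
$H{\left(Y \right)} = \frac{4}{3}$ ($H{\left(Y \right)} = 4 \left(- \frac{5}{3 \left(-5\right)}\right) = 4 \left(\left(- \frac{5}{3}\right) \left(- \frac{1}{5}\right)\right) = 4 \cdot \frac{1}{3} = \frac{4}{3}$)
$H{\left(-5 \right)} 2 \left(3 + 4\right) = \frac{4 \cdot 2 \left(3 + 4\right)}{3} = \frac{4 \cdot 2 \cdot 7}{3} = \frac{4}{3} \cdot 14 = \frac{56}{3}$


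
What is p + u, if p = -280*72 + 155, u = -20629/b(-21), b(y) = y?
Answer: -57068/3 ≈ -19023.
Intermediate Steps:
u = 2947/3 (u = -20629/(-21) = -20629*(-1/21) = 2947/3 ≈ 982.33)
p = -20005 (p = -20160 + 155 = -20005)
p + u = -20005 + 2947/3 = -57068/3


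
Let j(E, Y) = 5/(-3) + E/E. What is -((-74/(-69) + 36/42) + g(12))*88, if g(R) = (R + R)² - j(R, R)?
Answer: -8197552/161 ≈ -50917.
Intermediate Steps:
j(E, Y) = -⅔ (j(E, Y) = 5*(-⅓) + 1 = -5/3 + 1 = -⅔)
g(R) = ⅔ + 4*R² (g(R) = (R + R)² - 1*(-⅔) = (2*R)² + ⅔ = 4*R² + ⅔ = ⅔ + 4*R²)
-((-74/(-69) + 36/42) + g(12))*88 = -((-74/(-69) + 36/42) + (⅔ + 4*12²))*88 = -((-74*(-1/69) + 36*(1/42)) + (⅔ + 4*144))*88 = -((74/69 + 6/7) + (⅔ + 576))*88 = -(932/483 + 1730/3)*88 = -93154*88/161 = -1*8197552/161 = -8197552/161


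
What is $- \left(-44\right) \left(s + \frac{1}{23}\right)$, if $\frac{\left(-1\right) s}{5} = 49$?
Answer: $- \frac{247896}{23} \approx -10778.0$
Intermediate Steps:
$s = -245$ ($s = \left(-5\right) 49 = -245$)
$- \left(-44\right) \left(s + \frac{1}{23}\right) = - \left(-44\right) \left(-245 + \frac{1}{23}\right) = - \frac{\left(-44\right) \left(-5634\right)}{23} = \left(-1\right) \frac{247896}{23} = - \frac{247896}{23}$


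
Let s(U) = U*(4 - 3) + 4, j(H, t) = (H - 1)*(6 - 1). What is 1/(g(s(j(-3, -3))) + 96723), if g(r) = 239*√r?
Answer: 96723/9356252665 - 956*I/9356252665 ≈ 1.0338e-5 - 1.0218e-7*I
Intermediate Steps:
j(H, t) = -5 + 5*H (j(H, t) = (-1 + H)*5 = -5 + 5*H)
s(U) = 4 + U (s(U) = U*1 + 4 = U + 4 = 4 + U)
1/(g(s(j(-3, -3))) + 96723) = 1/(239*√(4 + (-5 + 5*(-3))) + 96723) = 1/(239*√(4 + (-5 - 15)) + 96723) = 1/(239*√(4 - 20) + 96723) = 1/(239*√(-16) + 96723) = 1/(239*(4*I) + 96723) = 1/(956*I + 96723) = 1/(96723 + 956*I) = (96723 - 956*I)/9356252665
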